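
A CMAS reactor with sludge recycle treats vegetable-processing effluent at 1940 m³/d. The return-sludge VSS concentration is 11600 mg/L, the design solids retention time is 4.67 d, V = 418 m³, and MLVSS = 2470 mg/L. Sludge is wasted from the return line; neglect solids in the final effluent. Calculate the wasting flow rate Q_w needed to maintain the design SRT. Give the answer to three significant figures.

Q_w ≈ 19.1 m³/d

Wasting from the return line (neglecting effluent solids): Q_w = V·X / (θ_c·X_r) = 418.0 × 2470 / (4.67 × 11600) = 19.06 m³/d.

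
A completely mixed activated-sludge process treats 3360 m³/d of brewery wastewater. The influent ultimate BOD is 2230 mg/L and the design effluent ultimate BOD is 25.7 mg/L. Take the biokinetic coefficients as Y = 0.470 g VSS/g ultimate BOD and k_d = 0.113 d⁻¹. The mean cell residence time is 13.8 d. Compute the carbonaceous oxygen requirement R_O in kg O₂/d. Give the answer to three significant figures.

R_O ≈ 5480 kg O₂/d

The observed yield is Y_obs = Y/(1 + k_d·θ_c) = 0.470 / (1 + 0.113 × 13.8) = 0.470 / 2.559 = 0.1836 g VSS per g ultimate BOD removed.
Mass of ultimate BOD removed per day: Q(S₀ − S) = 3360 × 2204 g/m³ = 7406 kg/d.
P_X = Y_obs·Q·(S₀ − S) = 0.1836 × 7406 = 1360 kg VSS/d.
Carbonaceous O₂ demand = substrate oxidised − cell-mass equivalent = 7406 − 1.42 × 1360 = 5475 kg O₂/d.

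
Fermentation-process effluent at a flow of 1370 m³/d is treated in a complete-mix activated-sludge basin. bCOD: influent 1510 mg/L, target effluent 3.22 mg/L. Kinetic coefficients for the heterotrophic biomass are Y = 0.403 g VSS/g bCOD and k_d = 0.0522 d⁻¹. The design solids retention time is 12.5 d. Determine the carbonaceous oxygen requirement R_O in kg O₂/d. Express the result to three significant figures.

R_O ≈ 1350 kg O₂/d

The observed yield is Y_obs = Y/(1 + k_d·θ_c) = 0.403 / (1 + 0.0522 × 12.5) = 0.403 / 1.653 = 0.2439 g VSS per g bCOD removed.
ΔS = 1510 − 3.22 = 1507 mg/L, so the substrate removal rate is 1370 × 1507/1000 = 2064 kg bCOD/d.
P_X = Y_obs·Q·(S₀ − S) = 0.2439 × 2064 = 503.4 kg VSS/d.
R_O = Q·ΔS − 1.42 P_X = 2064 − 714.9 = 1349 kg O₂/d.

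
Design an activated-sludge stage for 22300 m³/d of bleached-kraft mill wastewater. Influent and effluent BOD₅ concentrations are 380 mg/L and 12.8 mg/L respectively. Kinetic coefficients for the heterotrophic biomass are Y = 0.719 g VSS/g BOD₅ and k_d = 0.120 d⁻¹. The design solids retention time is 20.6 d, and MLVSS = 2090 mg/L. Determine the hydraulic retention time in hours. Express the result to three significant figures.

Rearranging the biomass balance for a CMAS with decay, V = Y·Q·ΔS·θ_c / [X·(1+k_d θ_c)] = 0.719 × 22300 × (380 − 12.8) × 20.6 / [2090 × (1 + 0.120 × 20.6)] = 1.21×10^8 / 7256 = 16714 m³.
τ = V/Q = 16714/22300 = 0.7495 d, or 17.99 h.

τ ≈ 18.0 h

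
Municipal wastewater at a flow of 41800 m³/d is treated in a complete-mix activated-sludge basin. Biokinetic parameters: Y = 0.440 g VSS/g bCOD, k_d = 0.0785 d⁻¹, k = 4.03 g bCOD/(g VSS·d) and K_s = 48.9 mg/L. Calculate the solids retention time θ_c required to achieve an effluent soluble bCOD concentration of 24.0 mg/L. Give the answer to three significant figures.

θ_c ≈ 1.98 d

Specific growth rate at S = 24.0 mg/L: μ = YkS/(K_s+S) = 0.440·4.03·24.0/(48.9+24.0) = 0.5838 d⁻¹.
θ_c = 1/(μ − k_d) = 1/(0.5838 − 0.0785) = 1/0.5053 = 1.979 d.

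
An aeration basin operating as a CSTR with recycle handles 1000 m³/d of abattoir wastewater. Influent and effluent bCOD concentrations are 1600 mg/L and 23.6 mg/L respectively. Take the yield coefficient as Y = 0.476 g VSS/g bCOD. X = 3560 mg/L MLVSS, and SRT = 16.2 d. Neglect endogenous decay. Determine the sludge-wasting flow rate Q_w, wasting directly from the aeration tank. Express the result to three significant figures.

Q_w ≈ 211 m³/d

V·X = Y·Q·ΔS·θ_c gives V = 0.476 × 1000 × (1600 − 23.6) × 16.2 / 3560 = 3415 m³.
For wasting at MLVSS concentration, Q_w = V/θ_c = 3415/16.2 = 210.8 m³/d.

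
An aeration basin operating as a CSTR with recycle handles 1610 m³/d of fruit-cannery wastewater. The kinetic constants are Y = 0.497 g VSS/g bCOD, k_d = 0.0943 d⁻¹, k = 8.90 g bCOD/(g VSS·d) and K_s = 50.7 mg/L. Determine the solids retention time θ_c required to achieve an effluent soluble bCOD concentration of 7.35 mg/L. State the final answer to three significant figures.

From 1/θ_c = Y·k·S/(K_s + S) − k_d: Y·k·S/(K_s+S) = 0.497 × 8.90 × 7.35 / (50.7 + 7.35) = 0.5601 d⁻¹.
1/θ_c = 0.5601 − 0.0943 = 0.4658 d⁻¹, so θ_c = 2.147 d.

θ_c ≈ 2.15 d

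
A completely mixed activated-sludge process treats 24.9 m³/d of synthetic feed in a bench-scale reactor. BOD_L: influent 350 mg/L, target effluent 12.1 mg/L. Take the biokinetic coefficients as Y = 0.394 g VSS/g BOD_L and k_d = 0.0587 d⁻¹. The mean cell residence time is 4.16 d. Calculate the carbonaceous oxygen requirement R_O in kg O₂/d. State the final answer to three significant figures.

The observed yield is Y_obs = Y/(1 + k_d·θ_c) = 0.394 / (1 + 0.0587 × 4.16) = 0.394 / 1.244 = 0.3167 g VSS per g BOD_L removed.
Q·(S₀ − S) = 24.9 × (350 − 12.1) × 10⁻³ = 8.414 kg/d removed.
Net sludge production P_X = 0.3167 × 8.414 = 2.664 kg VSS/d.
R_O = Q·ΔS − 1.42 P_X = 8.414 − 3.783 = 4.630 kg O₂/d.

R_O ≈ 4.63 kg O₂/d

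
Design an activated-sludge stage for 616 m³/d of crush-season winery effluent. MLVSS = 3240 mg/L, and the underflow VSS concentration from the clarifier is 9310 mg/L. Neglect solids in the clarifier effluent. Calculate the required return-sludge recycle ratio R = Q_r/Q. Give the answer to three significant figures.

R = Q_r/Q = X/(X_r − X) = 3240 / (9310 − 3240) = 0.5338.

R ≈ 0.534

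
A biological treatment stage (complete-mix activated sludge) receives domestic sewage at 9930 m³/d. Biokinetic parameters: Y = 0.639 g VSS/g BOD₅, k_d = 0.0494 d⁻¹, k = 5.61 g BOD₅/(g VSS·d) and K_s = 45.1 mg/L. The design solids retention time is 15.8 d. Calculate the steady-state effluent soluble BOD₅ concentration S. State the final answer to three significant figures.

S ≈ 1.46 mg/L

Effluent substrate depends only on kinetics and SRT: S = K_s(1 + k_d θ_c) / [θ_c(Yk − k_d) − 1] = 45.1 × (1 + 0.0494 × 15.8) / [15.8 × (0.639 × 5.61 − 0.0494) − 1] = 80.30 / 54.86 = 1.464 mg/L.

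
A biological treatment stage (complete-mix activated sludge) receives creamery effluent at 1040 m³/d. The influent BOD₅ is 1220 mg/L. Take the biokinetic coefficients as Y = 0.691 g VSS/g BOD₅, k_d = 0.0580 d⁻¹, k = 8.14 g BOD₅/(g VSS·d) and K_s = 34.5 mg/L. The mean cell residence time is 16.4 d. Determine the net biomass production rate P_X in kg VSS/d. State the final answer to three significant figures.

P_X ≈ 449 kg VSS/d

For a completely mixed reactor with recycle the Lawrence–McCarty relation gives S = K_s·(1 + k_d·θ_c) / [θ_c·(Y·k − k_d) − 1] = 34.5 × (1 + 0.0580 × 16.4) / [16.4 × (0.691 × 8.14 − 0.0580) − 1] = 67.32 / 90.29 = 0.7455 mg/L.
Observed yield with endogenous decay: Y_obs = Y / (1 + k_d·θ_c) = 0.691 / (1 + 0.0580 × 16.4) = 0.691 / 1.951 = 0.3541 g VSS/g BOD₅.
ΔS = 1220 − 0.746 = 1219 mg/L, so the substrate removal rate is 1040 × 1219/1000 = 1268 kg BOD₅/d.
So the net sludge growth is P_X = 0.3541 × 1268 = 449.1 kg VSS/d.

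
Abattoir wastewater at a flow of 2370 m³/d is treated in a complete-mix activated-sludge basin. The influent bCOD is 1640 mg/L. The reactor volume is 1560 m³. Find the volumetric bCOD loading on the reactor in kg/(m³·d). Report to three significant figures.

Volumetric loading L_v = Q·S₀ / V = 2370 × 1640 g/m³ / 1560 m³ = 2492 g/(m³·d) = 2.492 kg bCOD/(m³·d).

L_v ≈ 2.49 kg bCOD/(m³·d)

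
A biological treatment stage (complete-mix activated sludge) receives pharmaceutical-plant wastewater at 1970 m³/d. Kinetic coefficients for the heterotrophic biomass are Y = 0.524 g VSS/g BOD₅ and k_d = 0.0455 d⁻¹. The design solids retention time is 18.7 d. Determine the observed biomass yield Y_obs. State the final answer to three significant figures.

Observed yield with endogenous decay: Y_obs = Y / (1 + k_d·θ_c) = 0.524 / (1 + 0.0455 × 18.7) = 0.524 / 1.851 = 0.2831 g VSS/g BOD₅.

Y_obs ≈ 0.283 g VSS/g BOD₅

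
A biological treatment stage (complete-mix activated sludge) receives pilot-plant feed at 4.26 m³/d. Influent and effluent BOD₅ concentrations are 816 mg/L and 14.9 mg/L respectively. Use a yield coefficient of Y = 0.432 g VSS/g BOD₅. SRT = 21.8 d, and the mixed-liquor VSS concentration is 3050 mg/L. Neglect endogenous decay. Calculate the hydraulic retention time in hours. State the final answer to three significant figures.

With k_d = 0 the design equation reduces to V = Y Q (S₀−S) θ_c / X = 0.432 × 4.26 × (816 − 14.9) × 21.8 / 3050 = 10.54 m³.
HRT = V/Q = 10.54 m³ / 4.26 m³·d⁻¹ = 2.474 d × 24 = 59.37 h.

τ ≈ 59.4 h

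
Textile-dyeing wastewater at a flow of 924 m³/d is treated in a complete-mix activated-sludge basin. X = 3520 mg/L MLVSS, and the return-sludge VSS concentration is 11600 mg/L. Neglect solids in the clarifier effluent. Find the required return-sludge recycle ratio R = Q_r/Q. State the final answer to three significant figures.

R ≈ 0.436

Mass balance around the secondary clarifier (neglecting effluent solids): R = X / (X_r − X) = 3520 / (11600 − 3520) = 0.4356.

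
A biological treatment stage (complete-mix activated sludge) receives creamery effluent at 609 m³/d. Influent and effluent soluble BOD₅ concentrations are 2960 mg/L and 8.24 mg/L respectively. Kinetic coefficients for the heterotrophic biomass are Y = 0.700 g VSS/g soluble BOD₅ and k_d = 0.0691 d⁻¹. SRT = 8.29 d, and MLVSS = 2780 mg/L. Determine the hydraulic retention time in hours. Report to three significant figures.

Steady-state biomass mass balance: V·X·(1 + k_d·θ_c) = Y·Q·(S₀ − S)·θ_c, so V = 0.700 × 609 × (2960 − 8.24) × 8.29 / [2780 × (1 + 0.0691 × 8.29)] = 1.04×10^7 / 4372 = 2386 m³.
Hydraulic retention time τ = V/Q = 2386 / 609 = 3.917 d = 94.02 h.

τ ≈ 94.0 h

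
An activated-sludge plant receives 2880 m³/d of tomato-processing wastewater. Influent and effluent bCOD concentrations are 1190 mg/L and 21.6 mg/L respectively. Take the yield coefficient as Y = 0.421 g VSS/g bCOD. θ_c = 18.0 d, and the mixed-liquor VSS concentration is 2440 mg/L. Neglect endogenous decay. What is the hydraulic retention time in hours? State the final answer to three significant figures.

Biomass mass balance (decay neglected): V·X = Y·Q·(S₀ − S)·θ_c, so V = 0.421 × 2880 × (1190 − 21.6) × 18.0 / 2440 = 10451 m³.
Hydraulic retention time τ = V/Q = 10451 / 2880 = 3.629 d = 87.09 h.

τ ≈ 87.1 h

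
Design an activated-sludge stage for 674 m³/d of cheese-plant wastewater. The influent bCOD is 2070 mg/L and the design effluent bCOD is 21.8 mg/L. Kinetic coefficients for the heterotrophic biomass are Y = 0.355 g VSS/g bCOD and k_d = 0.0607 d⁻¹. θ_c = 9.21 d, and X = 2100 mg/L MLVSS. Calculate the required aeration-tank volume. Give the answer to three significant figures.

From the SRT design equation V = Y Q (S₀−S) θ_c / [X (1 + k_d θ_c)] = 0.355 × 674 × (2070 − 21.8) × 9.21 / [2100 × (1 + 0.0607 × 9.21)] = 4.51×10^6 / 3274 = 1379 m³.

V ≈ 1380 m³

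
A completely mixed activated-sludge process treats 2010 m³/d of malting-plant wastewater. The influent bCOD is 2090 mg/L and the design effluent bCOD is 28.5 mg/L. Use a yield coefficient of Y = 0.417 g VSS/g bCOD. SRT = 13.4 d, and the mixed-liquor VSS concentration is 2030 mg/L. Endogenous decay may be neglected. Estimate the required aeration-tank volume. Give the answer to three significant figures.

Biomass mass balance (decay neglected): V·X = Y·Q·(S₀ − S)·θ_c, so V = 0.417 × 2010 × (2090 − 28.5) × 13.4 / 2030 = 11406 m³.

V ≈ 11400 m³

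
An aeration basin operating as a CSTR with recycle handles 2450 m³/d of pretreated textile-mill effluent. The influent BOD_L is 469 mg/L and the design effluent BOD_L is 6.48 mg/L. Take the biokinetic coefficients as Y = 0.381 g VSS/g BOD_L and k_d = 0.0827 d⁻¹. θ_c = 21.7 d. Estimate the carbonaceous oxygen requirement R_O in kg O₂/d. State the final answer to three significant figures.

Observed yield with endogenous decay: Y_obs = Y / (1 + k_d·θ_c) = 0.381 / (1 + 0.0827 × 21.7) = 0.381 / 2.795 = 0.1363 g VSS/g BOD_L.
Mass of BOD_L removed per day: Q(S₀ − S) = 2450 × 462.5 g/m³ = 1133 kg/d.
Biomass synthesised: P_X = Y_obs × 1133 = 154.5 kg VSS/d.
Carbonaceous O₂ demand = substrate oxidised − cell-mass equivalent = 1133 − 1.42 × 154.5 = 913.8 kg O₂/d.

R_O ≈ 914 kg O₂/d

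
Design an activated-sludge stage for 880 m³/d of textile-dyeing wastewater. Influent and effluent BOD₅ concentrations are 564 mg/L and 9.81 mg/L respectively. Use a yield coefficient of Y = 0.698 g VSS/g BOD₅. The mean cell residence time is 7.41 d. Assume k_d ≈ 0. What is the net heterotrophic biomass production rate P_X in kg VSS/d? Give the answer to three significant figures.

P_X ≈ 340 kg VSS/d

Since k_d ≈ 0, Y_obs = Y = 0.698 g VSS/g BOD₅.
Mass of BOD₅ removed per day: Q(S₀ − S) = 880 × 554.2 g/m³ = 487.7 kg/d.
Biomass produced: P_X = Y_obs·Q·ΔS = 0.6980 × 487.7 ≈ 340.4 kg VSS/d.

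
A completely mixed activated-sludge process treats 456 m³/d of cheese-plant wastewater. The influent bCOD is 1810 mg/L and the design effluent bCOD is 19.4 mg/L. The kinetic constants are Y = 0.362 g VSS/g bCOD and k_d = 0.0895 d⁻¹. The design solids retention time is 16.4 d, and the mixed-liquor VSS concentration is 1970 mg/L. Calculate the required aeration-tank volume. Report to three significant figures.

From the SRT design equation V = Y Q (S₀−S) θ_c / [X (1 + k_d θ_c)] = 0.362 × 456 × (1810 − 19.4) × 16.4 / [1970 × (1 + 0.0895 × 16.4)] = 4.85×10^6 / 4862 = 997.1 m³.

V ≈ 997 m³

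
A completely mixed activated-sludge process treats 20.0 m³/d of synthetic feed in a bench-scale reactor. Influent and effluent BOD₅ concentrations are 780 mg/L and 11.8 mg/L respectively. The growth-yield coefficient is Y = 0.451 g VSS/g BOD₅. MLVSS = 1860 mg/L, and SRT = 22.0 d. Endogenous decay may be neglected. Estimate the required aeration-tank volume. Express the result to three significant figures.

V ≈ 82.0 m³

With k_d = 0 the design equation reduces to V = Y Q (S₀−S) θ_c / X = 0.451 × 20.0 × (780 − 11.8) × 22.0 / 1860 = 81.96 m³.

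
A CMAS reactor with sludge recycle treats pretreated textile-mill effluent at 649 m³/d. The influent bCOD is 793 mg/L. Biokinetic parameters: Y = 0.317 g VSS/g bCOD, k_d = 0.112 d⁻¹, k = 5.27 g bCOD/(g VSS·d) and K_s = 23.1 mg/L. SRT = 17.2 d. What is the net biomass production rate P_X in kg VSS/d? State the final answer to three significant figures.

From the Monod/SRT balance for a CMAS, S = K_s·(1+k_d θ_c)/[θ_c·(Y k − k_d) − 1] = 23.1 × (1 + 0.112 × 17.2) / [17.2 × (0.317 × 5.27 − 0.112) − 1] = 67.60 / 25.81 = 2.619 mg/L.
The observed yield is Y_obs = Y/(1 + k_d·θ_c) = 0.317 / (1 + 0.112 × 17.2) = 0.317 / 2.926 = 0.1083 g VSS per g bCOD removed.
ΔS = 793 − 2.62 = 790.4 mg/L, so the substrate removal rate is 649 × 790.4/1000 = 513.0 kg bCOD/d.
Biomass produced: P_X = Y_obs·Q·ΔS = 0.1083 × 513.0 ≈ 55.57 kg VSS/d.

P_X ≈ 55.6 kg VSS/d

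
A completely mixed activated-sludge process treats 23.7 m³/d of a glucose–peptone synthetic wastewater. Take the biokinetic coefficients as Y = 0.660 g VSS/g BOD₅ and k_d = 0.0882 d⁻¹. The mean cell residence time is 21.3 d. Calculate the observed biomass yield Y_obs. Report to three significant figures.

Y_obs ≈ 0.229 g VSS/g BOD₅

Y_obs = Y / (1 + k_d θ_c) = 0.660 / (1 + 0.0882 × 21.3) = 0.660 / 2.879 = 0.2293.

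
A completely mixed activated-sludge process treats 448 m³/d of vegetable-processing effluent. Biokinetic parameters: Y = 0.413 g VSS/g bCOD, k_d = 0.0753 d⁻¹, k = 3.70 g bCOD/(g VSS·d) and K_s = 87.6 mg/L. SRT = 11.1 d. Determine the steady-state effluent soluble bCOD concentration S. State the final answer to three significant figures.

S ≈ 10.6 mg/L

For a completely mixed reactor with recycle the Lawrence–McCarty relation gives S = K_s·(1 + k_d·θ_c) / [θ_c·(Y·k − k_d) − 1] = 87.6 × (1 + 0.0753 × 11.1) / [11.1 × (0.413 × 3.70 − 0.0753) − 1] = 160.8 / 15.13 = 10.63 mg/L.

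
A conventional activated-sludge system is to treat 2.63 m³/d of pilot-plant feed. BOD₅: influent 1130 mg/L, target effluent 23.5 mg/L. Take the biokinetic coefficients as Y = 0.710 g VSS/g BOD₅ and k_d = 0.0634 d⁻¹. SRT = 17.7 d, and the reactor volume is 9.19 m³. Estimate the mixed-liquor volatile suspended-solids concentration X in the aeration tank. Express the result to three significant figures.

X ≈ 1880 mg/L

X = Y·Q·ΔS·θ_c / [V·(1 + k_d θ_c)] = 0.710 × 2.63 × (1130 − 23.5) × 17.7 / [9.19 × (1 + 0.0634 × 17.7)] = 1875 mg/L.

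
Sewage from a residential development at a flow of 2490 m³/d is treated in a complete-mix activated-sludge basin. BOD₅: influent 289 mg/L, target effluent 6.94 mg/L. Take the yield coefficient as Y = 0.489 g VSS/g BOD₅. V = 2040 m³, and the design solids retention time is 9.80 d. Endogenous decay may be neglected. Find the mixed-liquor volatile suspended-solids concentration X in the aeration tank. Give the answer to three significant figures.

X ≈ 1650 mg/L

X = Y·Q·ΔS·θ_c / V = 0.489 × 2490 × (289 − 6.94) × 9.80 / 2040 = 1650 mg/L.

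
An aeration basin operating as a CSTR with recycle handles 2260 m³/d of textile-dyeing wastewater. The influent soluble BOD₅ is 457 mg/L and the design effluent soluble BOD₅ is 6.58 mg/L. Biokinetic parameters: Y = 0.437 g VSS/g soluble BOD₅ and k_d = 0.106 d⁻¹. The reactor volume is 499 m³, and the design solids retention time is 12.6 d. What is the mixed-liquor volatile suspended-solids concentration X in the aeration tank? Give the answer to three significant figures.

X ≈ 4810 mg/L

From V·X·(1 + k_d·θ_c) = Y·Q·(S₀ − S)·θ_c: X = 0.437 × 2260 × (457 − 6.58) × 12.6 / [499 × (1 + 0.106 × 12.6)] = 4809 mg/L.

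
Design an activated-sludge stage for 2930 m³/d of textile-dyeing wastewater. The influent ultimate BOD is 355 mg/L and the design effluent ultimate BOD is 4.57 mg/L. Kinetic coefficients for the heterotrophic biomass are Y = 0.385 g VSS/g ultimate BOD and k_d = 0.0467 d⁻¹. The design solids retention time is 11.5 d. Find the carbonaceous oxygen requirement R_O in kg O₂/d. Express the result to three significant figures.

Y_obs = Y / (1 + k_d θ_c) = 0.385 / (1 + 0.0467 × 11.5) = 0.385 / 1.537 = 0.2505.
Substrate removed = Q·(S₀ − S) = 2930 m³/d × (355 − 4.57) g/m³ = 1.03×10^6 g/d = 1027 kg/d.
Biomass synthesised: P_X = Y_obs × 1027 = 257.2 kg VSS/d.
R_O = Q·(S₀ − S) − 1.42·P_X = 1027 − 1.42 × 257.2 = 661.6 kg O₂/d.

R_O ≈ 662 kg O₂/d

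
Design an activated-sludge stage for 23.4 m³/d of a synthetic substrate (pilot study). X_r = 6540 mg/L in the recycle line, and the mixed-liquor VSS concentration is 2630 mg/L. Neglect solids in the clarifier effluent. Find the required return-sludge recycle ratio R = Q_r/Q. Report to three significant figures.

Solids balance on the clarifier gives (1+R)X = R·X_r, so R = X/(X_r − X) = 2630 / (6540 − 2630) = 0.6726.

R ≈ 0.673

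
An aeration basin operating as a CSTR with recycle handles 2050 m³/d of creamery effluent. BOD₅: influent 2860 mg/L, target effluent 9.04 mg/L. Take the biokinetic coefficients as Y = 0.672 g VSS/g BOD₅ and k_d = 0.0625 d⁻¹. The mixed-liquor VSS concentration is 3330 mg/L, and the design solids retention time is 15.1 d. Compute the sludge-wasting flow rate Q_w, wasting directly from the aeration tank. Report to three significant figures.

From the SRT design equation V = Y Q (S₀−S) θ_c / [X (1 + k_d θ_c)] = 0.672 × 2050 × (2860 − 9.04) × 15.1 / [3330 × (1 + 0.0625 × 15.1)] = 5.93×10^7 / 6473 = 9162 m³.
Wasting from the aeration tank: Q_w = V / θ_c = 9162 / 15.1 = 606.8 m³/d.

Q_w ≈ 607 m³/d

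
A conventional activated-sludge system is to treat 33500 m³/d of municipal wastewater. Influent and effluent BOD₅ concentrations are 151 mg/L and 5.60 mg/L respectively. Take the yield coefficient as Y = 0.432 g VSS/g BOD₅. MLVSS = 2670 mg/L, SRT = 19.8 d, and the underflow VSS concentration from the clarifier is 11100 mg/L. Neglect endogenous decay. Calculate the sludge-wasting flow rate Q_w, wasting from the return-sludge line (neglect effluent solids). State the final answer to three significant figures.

Biomass mass balance (decay neglected): V·X = Y·Q·(S₀ − S)·θ_c, so V = 0.432 × 33500 × (151 − 5.60) × 19.8 / 2670 = 15604 m³.
Wasting from the return line (neglecting effluent solids): Q_w = V·X / (θ_c·X_r) = 15604 × 2670 / (19.8 × 11100) = 189.6 m³/d.

Q_w ≈ 190 m³/d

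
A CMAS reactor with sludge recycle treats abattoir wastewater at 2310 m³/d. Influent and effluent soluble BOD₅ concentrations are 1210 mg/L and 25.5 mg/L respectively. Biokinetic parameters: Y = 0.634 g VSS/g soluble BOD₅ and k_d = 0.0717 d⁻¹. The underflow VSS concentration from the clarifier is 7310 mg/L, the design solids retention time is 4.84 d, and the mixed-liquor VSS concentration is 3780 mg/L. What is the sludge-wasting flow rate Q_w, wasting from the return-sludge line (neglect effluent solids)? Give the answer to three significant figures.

Steady-state biomass mass balance: V·X·(1 + k_d·θ_c) = Y·Q·(S₀ − S)·θ_c, so V = 0.634 × 2310 × (1210 − 25.5) × 4.84 / [3780 × (1 + 0.0717 × 4.84)] = 8.4×10^6 / 5092 = 1649 m³.
Wasting from the return line (neglecting effluent solids): Q_w = V·X / (θ_c·X_r) = 1649 × 3780 / (4.84 × 7310) = 176.2 m³/d.

Q_w ≈ 176 m³/d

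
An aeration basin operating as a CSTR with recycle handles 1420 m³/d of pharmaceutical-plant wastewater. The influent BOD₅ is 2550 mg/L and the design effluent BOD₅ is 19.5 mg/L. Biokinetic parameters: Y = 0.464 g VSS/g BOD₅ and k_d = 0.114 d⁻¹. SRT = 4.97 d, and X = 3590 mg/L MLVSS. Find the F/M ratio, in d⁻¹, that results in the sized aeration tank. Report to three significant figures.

Steady-state biomass mass balance: V·X·(1 + k_d·θ_c) = Y·Q·(S₀ − S)·θ_c, so V = 0.464 × 1420 × (2550 − 19.5) × 4.97 / [3590 × (1 + 0.114 × 4.97)] = 8.29×10^6 / 5624 = 1473 m³.
F/M = Q·S₀ / (V·X) = 1420 × 2550 / (1473 × 3590) = 0.6846 g BOD₅·(g VSS·d)⁻¹.

F/M ≈ 0.685 d⁻¹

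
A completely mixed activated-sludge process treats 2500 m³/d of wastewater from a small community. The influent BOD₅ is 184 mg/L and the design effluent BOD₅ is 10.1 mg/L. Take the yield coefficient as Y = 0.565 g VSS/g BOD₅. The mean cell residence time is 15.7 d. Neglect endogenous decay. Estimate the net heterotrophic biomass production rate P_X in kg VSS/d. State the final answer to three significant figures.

P_X ≈ 246 kg VSS/d

No decay correction is needed, so Y_obs = Y = 0.565.
Q·(S₀ − S) = 2500 × (184 − 10.1) × 10⁻³ = 434.8 kg/d removed.
So the net sludge growth is P_X = 0.5650 × 434.8 = 245.6 kg VSS/d.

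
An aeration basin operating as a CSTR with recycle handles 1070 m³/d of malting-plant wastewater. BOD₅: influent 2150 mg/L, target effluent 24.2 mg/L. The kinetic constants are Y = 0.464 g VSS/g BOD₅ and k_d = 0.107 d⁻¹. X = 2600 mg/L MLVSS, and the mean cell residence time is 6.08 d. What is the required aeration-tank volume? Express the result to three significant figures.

V ≈ 1500 m³

From the SRT design equation V = Y Q (S₀−S) θ_c / [X (1 + k_d θ_c)] = 0.464 × 1070 × (2150 − 24.2) × 6.08 / [2600 × (1 + 0.107 × 6.08)] = 6.42×10^6 / 4291 = 1495 m³.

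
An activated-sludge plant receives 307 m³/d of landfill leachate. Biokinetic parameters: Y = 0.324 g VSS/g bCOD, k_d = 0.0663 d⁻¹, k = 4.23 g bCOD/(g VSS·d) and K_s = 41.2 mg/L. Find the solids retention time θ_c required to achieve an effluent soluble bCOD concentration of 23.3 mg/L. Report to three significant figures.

At the target effluent, Y k S/(K_s+S) = 0.324×4.23×23.3/64.50 = 0.4951 d⁻¹.
1/θ_c = 0.4951 − 0.0663 = 0.4288 d⁻¹, so θ_c = 2.332 d.

θ_c ≈ 2.33 d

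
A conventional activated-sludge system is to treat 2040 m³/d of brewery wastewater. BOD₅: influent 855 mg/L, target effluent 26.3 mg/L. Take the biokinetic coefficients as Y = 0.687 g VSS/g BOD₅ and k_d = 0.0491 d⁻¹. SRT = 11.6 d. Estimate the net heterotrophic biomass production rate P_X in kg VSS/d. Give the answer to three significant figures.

The observed yield is Y_obs = Y/(1 + k_d·θ_c) = 0.687 / (1 + 0.0491 × 11.6) = 0.687 / 1.570 = 0.4377 g VSS per g BOD₅ removed.
Substrate removed = Q·(S₀ − S) = 2040 m³/d × (855 − 26.3) g/m³ = 1.69×10^6 g/d = 1691 kg/d.
Net biomass production P_X = Y_obs × Q·(S₀ − S) = 0.4377 × 1691 = 740.0 kg VSS/d.

P_X ≈ 740 kg VSS/d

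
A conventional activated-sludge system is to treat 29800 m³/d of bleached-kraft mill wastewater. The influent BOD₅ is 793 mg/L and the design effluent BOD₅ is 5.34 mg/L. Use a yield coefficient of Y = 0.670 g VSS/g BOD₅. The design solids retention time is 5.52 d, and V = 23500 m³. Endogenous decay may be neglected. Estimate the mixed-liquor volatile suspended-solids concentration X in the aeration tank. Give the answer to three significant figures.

From V·X = Y·Q·(S₀ − S)·θ_c (decay neglected): X = 0.670 × 29800 × (793 − 5.34) × 5.52 / 23500 = 3694 mg/L.

X ≈ 3690 mg/L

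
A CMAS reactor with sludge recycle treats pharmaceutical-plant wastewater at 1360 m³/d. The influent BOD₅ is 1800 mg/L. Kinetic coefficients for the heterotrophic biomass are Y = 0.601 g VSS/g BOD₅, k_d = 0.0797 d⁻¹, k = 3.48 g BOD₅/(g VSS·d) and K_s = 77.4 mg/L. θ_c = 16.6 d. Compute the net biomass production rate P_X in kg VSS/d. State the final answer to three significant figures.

From the Monod/SRT balance for a CMAS, S = K_s·(1+k_d θ_c)/[θ_c·(Y k − k_d) − 1] = 77.4 × (1 + 0.0797 × 16.6) / [16.6 × (0.601 × 3.48 − 0.0797) − 1] = 179.8 / 32.40 = 5.550 mg/L.
The observed yield is Y_obs = Y/(1 + k_d·θ_c) = 0.601 / (1 + 0.0797 × 16.6) = 0.601 / 2.323 = 0.2587 g VSS per g BOD₅ removed.
ΔS = 1800 − 5.55 = 1794 mg/L, so the substrate removal rate is 1360 × 1794/1000 = 2440 kg BOD₅/d.
Net biomass production P_X = Y_obs × Q·(S₀ − S) = 0.2587 × 2440 = 631.4 kg VSS/d.

P_X ≈ 631 kg VSS/d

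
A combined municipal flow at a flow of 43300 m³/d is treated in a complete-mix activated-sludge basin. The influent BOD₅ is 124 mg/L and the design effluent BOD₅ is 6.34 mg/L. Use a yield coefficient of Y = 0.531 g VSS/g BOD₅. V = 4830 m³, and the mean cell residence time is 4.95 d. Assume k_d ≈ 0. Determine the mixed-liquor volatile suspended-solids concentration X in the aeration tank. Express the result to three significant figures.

X ≈ 2770 mg/L

From V·X = Y·Q·(S₀ − S)·θ_c (decay neglected): X = 0.531 × 43300 × (124 − 6.34) × 4.95 / 4830 = 2772 mg/L.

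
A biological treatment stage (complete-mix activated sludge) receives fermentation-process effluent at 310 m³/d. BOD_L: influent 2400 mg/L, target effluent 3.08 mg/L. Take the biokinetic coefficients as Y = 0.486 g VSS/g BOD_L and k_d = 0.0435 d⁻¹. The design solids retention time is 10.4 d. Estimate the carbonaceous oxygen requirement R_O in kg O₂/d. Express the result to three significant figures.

Observed yield with endogenous decay: Y_obs = Y / (1 + k_d·θ_c) = 0.486 / (1 + 0.0435 × 10.4) = 0.486 / 1.452 = 0.3346 g VSS/g BOD_L.
Substrate removed = Q·(S₀ − S) = 310 m³/d × (2400 − 3.08) g/m³ = 7.43×10^5 g/d = 743.0 kg/d.
P_X = Y_obs·Q·(S₀ − S) = 0.3346 × 743.0 = 248.6 kg VSS/d.
R_O = Q·ΔS − 1.42 P_X = 743.0 − 353.1 = 390.0 kg O₂/d.

R_O ≈ 390 kg O₂/d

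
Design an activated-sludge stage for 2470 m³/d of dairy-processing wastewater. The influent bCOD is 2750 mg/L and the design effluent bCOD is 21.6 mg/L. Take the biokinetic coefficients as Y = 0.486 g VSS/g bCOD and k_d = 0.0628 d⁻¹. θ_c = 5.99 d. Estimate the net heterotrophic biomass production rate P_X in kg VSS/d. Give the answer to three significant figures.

P_X ≈ 2380 kg VSS/d

The observed yield is Y_obs = Y/(1 + k_d·θ_c) = 0.486 / (1 + 0.0628 × 5.99) = 0.486 / 1.376 = 0.3532 g VSS per g bCOD removed.
Substrate removed = Q·(S₀ − S) = 2470 m³/d × (2750 − 21.6) g/m³ = 6.74×10^6 g/d = 6739 kg/d.
Biomass produced: P_X = Y_obs·Q·ΔS = 0.3532 × 6739 ≈ 2380 kg VSS/d.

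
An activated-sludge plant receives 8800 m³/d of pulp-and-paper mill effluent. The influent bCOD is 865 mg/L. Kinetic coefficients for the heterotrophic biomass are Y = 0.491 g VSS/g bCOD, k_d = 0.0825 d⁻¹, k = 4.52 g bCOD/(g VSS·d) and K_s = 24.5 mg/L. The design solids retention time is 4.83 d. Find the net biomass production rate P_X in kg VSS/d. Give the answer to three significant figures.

For a completely mixed reactor with recycle the Lawrence–McCarty relation gives S = K_s·(1 + k_d·θ_c) / [θ_c·(Y·k − k_d) − 1] = 24.5 × (1 + 0.0825 × 4.83) / [4.83 × (0.491 × 4.52 − 0.0825) − 1] = 34.26 / 9.321 = 3.676 mg/L.
Y_obs = Y / (1 + k_d θ_c) = 0.491 / (1 + 0.0825 × 4.83) = 0.491 / 1.398 = 0.3511.
Q·(S₀ − S) = 8800 × (865 − 3.68) × 10⁻³ = 7580 kg/d removed.
Biomass produced: P_X = Y_obs·Q·ΔS = 0.3511 × 7580 ≈ 2661 kg VSS/d.

P_X ≈ 2660 kg VSS/d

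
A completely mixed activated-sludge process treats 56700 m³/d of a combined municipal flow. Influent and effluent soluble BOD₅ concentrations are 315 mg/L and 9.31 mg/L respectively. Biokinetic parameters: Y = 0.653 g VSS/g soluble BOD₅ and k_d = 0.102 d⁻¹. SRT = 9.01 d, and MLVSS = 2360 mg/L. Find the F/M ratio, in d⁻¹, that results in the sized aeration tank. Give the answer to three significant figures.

Steady-state biomass mass balance: V·X·(1 + k_d·θ_c) = Y·Q·(S₀ − S)·θ_c, so V = 0.653 × 56700 × (315 − 9.31) × 9.01 / [2360 × (1 + 0.102 × 9.01)] = 1.02×10^8 / 4529 = 22517 m³.
F/M = applied load / biomass = Q·S₀/(V·X) = 56700 × 315 / (22517 × 2360) = 0.3361 d⁻¹.

F/M ≈ 0.336 d⁻¹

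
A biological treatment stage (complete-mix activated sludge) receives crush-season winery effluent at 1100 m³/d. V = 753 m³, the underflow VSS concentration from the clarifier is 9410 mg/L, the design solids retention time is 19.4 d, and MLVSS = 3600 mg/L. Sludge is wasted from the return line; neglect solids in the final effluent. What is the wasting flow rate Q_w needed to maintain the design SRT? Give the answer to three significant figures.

Wasting from the return line (neglecting effluent solids): Q_w = V·X / (θ_c·X_r) = 753.0 × 3600 / (19.4 × 9410) = 14.85 m³/d.

Q_w ≈ 14.8 m³/d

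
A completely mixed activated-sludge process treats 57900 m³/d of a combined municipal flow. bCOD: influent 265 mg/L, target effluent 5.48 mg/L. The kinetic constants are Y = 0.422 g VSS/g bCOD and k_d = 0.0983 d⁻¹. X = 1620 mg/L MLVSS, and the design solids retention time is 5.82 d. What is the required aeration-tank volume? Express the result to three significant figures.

V ≈ 14500 m³

Steady-state biomass mass balance: V·X·(1 + k_d·θ_c) = Y·Q·(S₀ − S)·θ_c, so V = 0.422 × 57900 × (265 − 5.48) × 5.82 / [1620 × (1 + 0.0983 × 5.82)] = 3.69×10^7 / 2547 = 14491 m³.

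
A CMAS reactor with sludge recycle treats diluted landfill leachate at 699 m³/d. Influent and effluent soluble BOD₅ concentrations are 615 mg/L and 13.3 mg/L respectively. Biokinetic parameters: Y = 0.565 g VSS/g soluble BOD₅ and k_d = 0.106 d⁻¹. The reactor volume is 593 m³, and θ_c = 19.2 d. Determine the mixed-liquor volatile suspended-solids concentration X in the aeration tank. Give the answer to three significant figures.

X ≈ 2530 mg/L

Solving the biomass balance for X: X = Y Q (S₀−S) θ_c / [V (1+k_d θ_c)] = 0.565 × 699 × (615 − 13.3) × 19.2 / [593 × (1 + 0.106 × 19.2)] = 2535 mg/L.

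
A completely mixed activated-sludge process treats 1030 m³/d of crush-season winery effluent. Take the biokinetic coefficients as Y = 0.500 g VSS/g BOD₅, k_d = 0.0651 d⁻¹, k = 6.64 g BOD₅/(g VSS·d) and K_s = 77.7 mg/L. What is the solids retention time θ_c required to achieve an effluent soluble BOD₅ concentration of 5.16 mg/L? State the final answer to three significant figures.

θ_c ≈ 7.06 d

From 1/θ_c = Y·k·S/(K_s + S) − k_d: Y·k·S/(K_s+S) = 0.500 × 6.64 × 5.16 / (77.7 + 5.16) = 0.2067 d⁻¹.
Then 1/θ_c = μ − k_d = 0.2067 − 0.0651 = 0.1416 d⁻¹, giving θ_c = 7.060 d.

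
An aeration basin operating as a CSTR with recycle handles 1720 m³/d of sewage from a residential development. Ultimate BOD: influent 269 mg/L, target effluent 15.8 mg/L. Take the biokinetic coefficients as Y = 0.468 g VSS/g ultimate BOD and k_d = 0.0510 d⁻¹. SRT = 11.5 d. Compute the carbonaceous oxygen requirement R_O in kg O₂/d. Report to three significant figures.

Observed yield with endogenous decay: Y_obs = Y / (1 + k_d·θ_c) = 0.468 / (1 + 0.0510 × 11.5) = 0.468 / 1.587 = 0.2950 g VSS/g ultimate BOD.
ΔS = 269 − 15.8 = 253.2 mg/L, so the substrate removal rate is 1720 × 253.2/1000 = 435.5 kg ultimate BOD/d.
P_X = Y_obs·Q·(S₀ − S) = 0.2950 × 435.5 = 128.5 kg VSS/d.
R_O = Q·(S₀ − S) − 1.42·P_X = 435.5 − 1.42 × 128.5 = 253.1 kg O₂/d.

R_O ≈ 253 kg O₂/d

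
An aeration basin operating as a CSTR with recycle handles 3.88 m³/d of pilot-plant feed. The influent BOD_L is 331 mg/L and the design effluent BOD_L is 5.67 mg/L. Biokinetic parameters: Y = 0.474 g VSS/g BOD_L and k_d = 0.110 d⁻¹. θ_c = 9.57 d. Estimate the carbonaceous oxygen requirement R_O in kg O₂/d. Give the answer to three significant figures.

Observed yield with endogenous decay: Y_obs = Y / (1 + k_d·θ_c) = 0.474 / (1 + 0.110 × 9.57) = 0.474 / 2.053 = 0.2309 g VSS/g BOD_L.
Q·(S₀ − S) = 3.88 × (331 − 5.67) × 10⁻³ = 1.262 kg/d removed.
P_X = Y_obs·Q·(S₀ − S) = 0.2309 × 1.262 = 0.2915 kg VSS/d.
R_O = Q·(S₀ − S) − 1.42·P_X = 1.262 − 1.42 × 0.2915 = 0.8484 kg O₂/d.

R_O ≈ 0.848 kg O₂/d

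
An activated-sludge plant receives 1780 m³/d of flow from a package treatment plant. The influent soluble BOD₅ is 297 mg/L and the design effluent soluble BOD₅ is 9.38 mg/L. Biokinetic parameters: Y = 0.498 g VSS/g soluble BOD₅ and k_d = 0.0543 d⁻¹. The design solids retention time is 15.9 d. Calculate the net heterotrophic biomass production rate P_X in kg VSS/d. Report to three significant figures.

P_X ≈ 137 kg VSS/d

Correct the yield for decay: Y_obs = Y/(1 + k_d θ_c) = 0.498 / (1 + 0.0543 × 15.9) = 0.498 / 1.863 = 0.2673.
ΔS = 297 − 9.38 = 287.6 mg/L, so the substrate removal rate is 1780 × 287.6/1000 = 512.0 kg soluble BOD₅/d.
So the net sludge growth is P_X = 0.2673 × 512.0 = 136.8 kg VSS/d.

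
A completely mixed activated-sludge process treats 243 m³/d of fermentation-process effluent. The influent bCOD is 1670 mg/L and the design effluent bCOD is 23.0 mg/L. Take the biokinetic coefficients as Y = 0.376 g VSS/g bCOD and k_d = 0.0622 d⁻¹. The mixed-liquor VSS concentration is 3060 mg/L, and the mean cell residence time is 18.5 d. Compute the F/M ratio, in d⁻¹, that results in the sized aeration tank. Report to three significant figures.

F/M ≈ 0.314 d⁻¹

From the SRT design equation V = Y Q (S₀−S) θ_c / [X (1 + k_d θ_c)] = 0.376 × 243 × (1670 − 23.0) × 18.5 / [3060 × (1 + 0.0622 × 18.5)] = 2.78×10^6 / 6581 = 423.0 m³.
F/M = applied load / biomass = Q·S₀/(V·X) = 243 × 1670 / (423.0 × 3060) = 0.3135 d⁻¹.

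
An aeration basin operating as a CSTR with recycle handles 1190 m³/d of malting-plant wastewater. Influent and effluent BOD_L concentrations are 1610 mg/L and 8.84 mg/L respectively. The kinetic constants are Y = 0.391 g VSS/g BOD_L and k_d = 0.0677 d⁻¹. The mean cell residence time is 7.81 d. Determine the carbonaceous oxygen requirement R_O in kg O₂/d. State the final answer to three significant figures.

The observed yield is Y_obs = Y/(1 + k_d·θ_c) = 0.391 / (1 + 0.0677 × 7.81) = 0.391 / 1.529 = 0.2558 g VSS per g BOD_L removed.
Substrate removed = Q·(S₀ − S) = 1190 m³/d × (1610 − 8.84) g/m³ = 1.91×10^6 g/d = 1905 kg/d.
Biomass synthesised: P_X = Y_obs × 1905 = 487.3 kg VSS/d.
Carbonaceous O₂ demand = substrate oxidised − cell-mass equivalent = 1905 − 1.42 × 487.3 = 1213 kg O₂/d.

R_O ≈ 1210 kg O₂/d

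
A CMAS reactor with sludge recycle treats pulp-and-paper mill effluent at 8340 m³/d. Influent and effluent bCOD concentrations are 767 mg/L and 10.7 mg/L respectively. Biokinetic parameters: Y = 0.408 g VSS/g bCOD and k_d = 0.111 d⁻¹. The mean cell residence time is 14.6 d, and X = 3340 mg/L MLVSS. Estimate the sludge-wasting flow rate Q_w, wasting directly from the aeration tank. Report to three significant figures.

Q_w ≈ 294 m³/d

Steady-state biomass mass balance: V·X·(1 + k_d·θ_c) = Y·Q·(S₀ − S)·θ_c, so V = 0.408 × 8340 × (767 − 10.7) × 14.6 / [3340 × (1 + 0.111 × 14.6)] = 3.76×10^7 / 8753 = 4293 m³.
For wasting at MLVSS concentration, Q_w = V/θ_c = 4293/14.6 = 294.0 m³/d.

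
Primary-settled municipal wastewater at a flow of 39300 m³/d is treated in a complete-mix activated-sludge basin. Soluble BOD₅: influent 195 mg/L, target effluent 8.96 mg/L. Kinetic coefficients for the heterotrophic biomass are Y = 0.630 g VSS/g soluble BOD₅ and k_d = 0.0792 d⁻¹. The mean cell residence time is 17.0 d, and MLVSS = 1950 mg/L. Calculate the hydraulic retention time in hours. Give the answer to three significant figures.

τ ≈ 10.5 h

From the SRT design equation V = Y Q (S₀−S) θ_c / [X (1 + k_d θ_c)] = 0.630 × 39300 × (195 − 8.96) × 17.0 / [1950 × (1 + 0.0792 × 17.0)] = 7.83×10^7 / 4575 = 17114 m³.
Hydraulic retention time τ = V/Q = 17114 / 39300 = 0.4355 d = 10.45 h.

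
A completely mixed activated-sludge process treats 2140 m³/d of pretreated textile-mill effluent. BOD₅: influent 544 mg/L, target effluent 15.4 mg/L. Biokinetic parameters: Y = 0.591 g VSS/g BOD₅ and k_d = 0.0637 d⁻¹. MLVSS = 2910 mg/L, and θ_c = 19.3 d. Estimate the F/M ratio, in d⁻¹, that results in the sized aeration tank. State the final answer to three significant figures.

F/M ≈ 0.201 d⁻¹

From the SRT design equation V = Y Q (S₀−S) θ_c / [X (1 + k_d θ_c)] = 0.591 × 2140 × (544 − 15.4) × 19.3 / [2910 × (1 + 0.0637 × 19.3)] = 1.29×10^7 / 6488 = 1989 m³.
Food-to-microorganism ratio F/M = Q S₀ / (V X) = 2140 × 544 / (1989 × 2910) = 0.2011 d⁻¹.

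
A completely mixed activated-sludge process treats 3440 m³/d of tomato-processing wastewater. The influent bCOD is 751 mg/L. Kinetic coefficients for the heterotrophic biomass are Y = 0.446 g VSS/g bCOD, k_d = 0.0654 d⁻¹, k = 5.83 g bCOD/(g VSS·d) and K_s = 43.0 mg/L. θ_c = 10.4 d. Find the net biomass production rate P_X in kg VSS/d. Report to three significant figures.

P_X ≈ 683 kg VSS/d

Effluent substrate depends only on kinetics and SRT: S = K_s(1 + k_d θ_c) / [θ_c(Yk − k_d) − 1] = 43.0 × (1 + 0.0654 × 10.4) / [10.4 × (0.446 × 5.83 − 0.0654) − 1] = 72.25 / 25.36 = 2.849 mg/L.
Observed yield with endogenous decay: Y_obs = Y / (1 + k_d·θ_c) = 0.446 / (1 + 0.0654 × 10.4) = 0.446 / 1.680 = 0.2655 g VSS/g bCOD.
Mass of bCOD removed per day: Q(S₀ − S) = 3440 × 748.1 g/m³ = 2574 kg/d.
P_X = Y_obs · Q(S₀ − S) = 0.2655 × 2574 = 683.2 kg VSS/d.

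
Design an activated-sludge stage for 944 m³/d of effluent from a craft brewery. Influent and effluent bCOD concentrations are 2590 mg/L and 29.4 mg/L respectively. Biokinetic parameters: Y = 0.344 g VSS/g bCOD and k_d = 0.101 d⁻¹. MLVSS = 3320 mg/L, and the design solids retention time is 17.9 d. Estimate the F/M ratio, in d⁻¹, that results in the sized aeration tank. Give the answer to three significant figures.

F/M ≈ 0.461 d⁻¹

Steady-state biomass mass balance: V·X·(1 + k_d·θ_c) = Y·Q·(S₀ − S)·θ_c, so V = 0.344 × 944 × (2590 − 29.4) × 17.9 / [3320 × (1 + 0.101 × 17.9)] = 1.49×10^7 / 9322 = 1597 m³.
Food-to-microorganism ratio F/M = Q S₀ / (V X) = 944 × 2590 / (1597 × 3320) = 0.4612 d⁻¹.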